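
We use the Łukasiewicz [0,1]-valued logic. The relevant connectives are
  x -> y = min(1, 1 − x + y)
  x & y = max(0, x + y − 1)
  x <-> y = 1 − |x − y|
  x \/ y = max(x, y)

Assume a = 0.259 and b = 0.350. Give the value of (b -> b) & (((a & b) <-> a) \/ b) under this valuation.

b -> b = min(1, 1 − 0.350 + 0.350) = min(1, 1.000) = 1.000
a & b = max(0, 0.259 + 0.350 − 1) = max(0, -0.391) = 0.000
(a & b) <-> a = 1 − |0.000 − 0.259| = 1 − 0.259 = 0.741
((a & b) <-> a) \/ b = max(0.741, 0.350) = 0.741
(b -> b) & (((a & b) <-> a) \/ b) = max(0, 1.000 + 0.741 − 1) = max(0, 0.741) = 0.741

0.741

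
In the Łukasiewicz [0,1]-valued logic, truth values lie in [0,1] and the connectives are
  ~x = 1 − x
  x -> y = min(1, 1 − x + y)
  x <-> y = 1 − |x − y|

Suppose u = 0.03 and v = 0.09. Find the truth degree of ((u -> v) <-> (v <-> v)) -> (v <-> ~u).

u -> v = min(1, 1 − 0.03 + 0.09) = min(1, 1.06) = 1.00
v <-> v = 1 − |0.09 − 0.09| = 1 − 0.00 = 1.00
(u -> v) <-> (v <-> v) = 1 − |1.00 − 1.00| = 1 − 0.00 = 1.00
~u = 1 − 0.03 = 0.97
v <-> ~u = 1 − |0.09 − 0.97| = 1 − 0.88 = 0.12
((u -> v) <-> (v <-> v)) -> (v <-> ~u) = min(1, 1 − 1.00 + 0.12) = min(1, 0.12) = 0.12

0.12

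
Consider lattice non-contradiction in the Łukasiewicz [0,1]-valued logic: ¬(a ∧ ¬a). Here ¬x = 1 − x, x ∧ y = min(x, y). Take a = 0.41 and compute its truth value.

¬a = 1 − 0.41 = 0.59
a ∧ ¬a = min(0.41, 0.59) = 0.41
¬(a ∧ ¬a) = 1 − 0.41 = 0.59
(The value 0.59 < 1 shows this instance is not satisfied; not a Ł∞-tautology — its value is 1 − min(a, 1−a).)

0.59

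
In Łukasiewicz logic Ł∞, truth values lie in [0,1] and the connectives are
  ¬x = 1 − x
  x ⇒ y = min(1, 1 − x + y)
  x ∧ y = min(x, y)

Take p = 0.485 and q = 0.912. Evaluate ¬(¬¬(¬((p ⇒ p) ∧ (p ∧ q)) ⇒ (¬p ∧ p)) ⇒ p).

0.485

p ⇒ p = min(1, 1 − 0.485 + 0.485) = min(1, 1.000) = 1.000
p ∧ q = min(0.485, 0.912) = 0.485
(p ⇒ p) ∧ (p ∧ q) = min(1.000, 0.485) = 0.485
¬((p ⇒ p) ∧ (p ∧ q)) = 1 − 0.485 = 0.515
¬p = 1 − 0.485 = 0.515
¬p ∧ p = min(0.515, 0.485) = 0.485
¬((p ⇒ p) ∧ (p ∧ q)) ⇒ (¬p ∧ p) = min(1, 1 − 0.515 + 0.485) = min(1, 0.970) = 0.970
¬(¬((p ⇒ p) ∧ (p ∧ q)) ⇒ (¬p ∧ p)) = 1 − 0.970 = 0.030
¬¬(¬((p ⇒ p) ∧ (p ∧ q)) ⇒ (¬p ∧ p)) = 1 − 0.030 = 0.970
¬¬(¬((p ⇒ p) ∧ (p ∧ q)) ⇒ (¬p ∧ p)) ⇒ p = min(1, 1 − 0.970 + 0.485) = min(1, 0.515) = 0.515
¬(¬¬(¬((p ⇒ p) ∧ (p ∧ q)) ⇒ (¬p ∧ p)) ⇒ p) = 1 − 0.515 = 0.485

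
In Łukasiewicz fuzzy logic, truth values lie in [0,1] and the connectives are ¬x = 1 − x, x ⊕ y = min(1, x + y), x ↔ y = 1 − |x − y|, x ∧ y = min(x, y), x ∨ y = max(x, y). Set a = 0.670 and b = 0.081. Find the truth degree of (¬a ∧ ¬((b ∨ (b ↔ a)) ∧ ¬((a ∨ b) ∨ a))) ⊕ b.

0.411

¬a = 1 − 0.670 = 0.330
b ↔ a = 1 − |0.081 − 0.670| = 1 − 0.589 = 0.411
b ∨ (b ↔ a) = max(0.081, 0.411) = 0.411
a ∨ b = max(0.670, 0.081) = 0.670
(a ∨ b) ∨ a = max(0.670, 0.670) = 0.670
¬((a ∨ b) ∨ a) = 1 − 0.670 = 0.330
(b ∨ (b ↔ a)) ∧ ¬((a ∨ b) ∨ a) = min(0.411, 0.330) = 0.330
¬((b ∨ (b ↔ a)) ∧ ¬((a ∨ b) ∨ a)) = 1 − 0.330 = 0.670
¬a ∧ ¬((b ∨ (b ↔ a)) ∧ ¬((a ∨ b) ∨ a)) = min(0.330, 0.670) = 0.330
(¬a ∧ ¬((b ∨ (b ↔ a)) ∧ ¬((a ∨ b) ∨ a))) ⊕ b = min(1, 0.330 + 0.081) = min(1, 0.411) = 0.411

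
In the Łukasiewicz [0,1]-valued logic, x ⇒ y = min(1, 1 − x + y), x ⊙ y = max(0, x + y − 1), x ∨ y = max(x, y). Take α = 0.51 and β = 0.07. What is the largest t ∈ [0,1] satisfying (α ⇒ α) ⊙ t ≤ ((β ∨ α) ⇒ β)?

0.56

α ⇒ α = min(1, 1 − 0.51 + 0.51) = min(1, 1.00) = 1.00
So the left factor is α ⇒ α = 1.00.
β ∨ α = max(0.07, 0.51) = 0.51
(β ∨ α) ⇒ β = min(1, 1 − 0.51 + 0.07) = min(1, 0.56) = 0.56
So the right-hand bound is (β ∨ α) ⇒ β = 0.56.
The residuum of the Łukasiewicz t-norm gives the supremum: min(1, 1 − 1.00 + 0.56).
1 − 1.00 + 0.56 = 0.56, so t = min(1, 0.56) = 0.56.
Check: 1.00 ⊙ 0.56 = max(0, 0.56) = 0.56 ≤ 0.56.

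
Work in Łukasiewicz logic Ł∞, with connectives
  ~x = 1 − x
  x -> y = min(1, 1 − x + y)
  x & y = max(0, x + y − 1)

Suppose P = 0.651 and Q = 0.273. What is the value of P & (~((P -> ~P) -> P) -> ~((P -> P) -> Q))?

0.651

~P = 1 − 0.651 = 0.349
P -> ~P = min(1, 1 − 0.651 + 0.349) = min(1, 0.698) = 0.698
(P -> ~P) -> P = min(1, 1 − 0.698 + 0.651) = min(1, 0.953) = 0.953
~((P -> ~P) -> P) = 1 − 0.953 = 0.047
P -> P = min(1, 1 − 0.651 + 0.651) = min(1, 1.000) = 1.000
(P -> P) -> Q = min(1, 1 − 1.000 + 0.273) = min(1, 0.273) = 0.273
~((P -> P) -> Q) = 1 − 0.273 = 0.727
~((P -> ~P) -> P) -> ~((P -> P) -> Q) = min(1, 1 − 0.047 + 0.727) = min(1, 1.680) = 1.000
P & (~((P -> ~P) -> P) -> ~((P -> P) -> Q)) = max(0, 0.651 + 1.000 − 1) = max(0, 0.651) = 0.651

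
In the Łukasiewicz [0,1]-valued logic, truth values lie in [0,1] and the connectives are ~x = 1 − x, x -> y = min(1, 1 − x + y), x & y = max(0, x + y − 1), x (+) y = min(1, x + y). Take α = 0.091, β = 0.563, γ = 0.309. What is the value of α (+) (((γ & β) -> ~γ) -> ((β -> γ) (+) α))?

0.928

γ & β = max(0, 0.309 + 0.563 − 1) = max(0, -0.128) = 0.000
~γ = 1 − 0.309 = 0.691
(γ & β) -> ~γ = min(1, 1 − 0.000 + 0.691) = min(1, 1.691) = 1.000
β -> γ = min(1, 1 − 0.563 + 0.309) = min(1, 0.746) = 0.746
(β -> γ) (+) α = min(1, 0.746 + 0.091) = min(1, 0.837) = 0.837
((γ & β) -> ~γ) -> ((β -> γ) (+) α) = min(1, 1 − 1.000 + 0.837) = min(1, 0.837) = 0.837
α (+) (((γ & β) -> ~γ) -> ((β -> γ) (+) α)) = min(1, 0.091 + 0.837) = min(1, 0.928) = 0.928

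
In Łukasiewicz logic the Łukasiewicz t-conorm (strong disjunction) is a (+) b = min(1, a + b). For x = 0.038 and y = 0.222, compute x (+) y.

x (+) y = min(1, 0.038 + 0.222) = min(1, 0.260) = 0.260
For comparison, the Gödel t-conorm max(a, b) would give 0.222.

0.260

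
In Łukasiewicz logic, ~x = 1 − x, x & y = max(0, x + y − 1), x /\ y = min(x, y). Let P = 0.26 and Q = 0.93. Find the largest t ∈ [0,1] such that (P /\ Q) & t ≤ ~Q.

P /\ Q = min(0.26, 0.93) = 0.26
So the left factor is P /\ Q = 0.26.
~Q = 1 − 0.93 = 0.07
So the right-hand bound is ~Q = 0.07.
The residuum of the Łukasiewicz t-norm gives the supremum: min(1, 1 − 0.26 + 0.07).
1 − 0.26 + 0.07 = 0.81, so t = min(1, 0.81) = 0.81.
Check: 0.26 & 0.81 = max(0, 0.07) = 0.07 ≤ 0.07.

0.81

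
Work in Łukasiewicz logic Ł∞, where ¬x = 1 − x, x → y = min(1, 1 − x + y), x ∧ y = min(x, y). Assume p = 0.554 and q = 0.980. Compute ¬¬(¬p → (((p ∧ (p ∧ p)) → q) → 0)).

¬p = 1 − 0.554 = 0.446
p ∧ p = min(0.554, 0.554) = 0.554
p ∧ (p ∧ p) = min(0.554, 0.554) = 0.554
(p ∧ (p ∧ p)) → q = min(1, 1 − 0.554 + 0.980) = min(1, 1.426) = 1.000
((p ∧ (p ∧ p)) → q) → 0 = min(1, 1 − 1.000 + 0.000) = min(1, 0.000) = 0.000
¬p → (((p ∧ (p ∧ p)) → q) → 0) = min(1, 1 − 0.446 + 0.000) = min(1, 0.554) = 0.554
¬(¬p → (((p ∧ (p ∧ p)) → q) → 0)) = 1 − 0.554 = 0.446
¬¬(¬p → (((p ∧ (p ∧ p)) → q) → 0)) = 1 − 0.446 = 0.554

0.554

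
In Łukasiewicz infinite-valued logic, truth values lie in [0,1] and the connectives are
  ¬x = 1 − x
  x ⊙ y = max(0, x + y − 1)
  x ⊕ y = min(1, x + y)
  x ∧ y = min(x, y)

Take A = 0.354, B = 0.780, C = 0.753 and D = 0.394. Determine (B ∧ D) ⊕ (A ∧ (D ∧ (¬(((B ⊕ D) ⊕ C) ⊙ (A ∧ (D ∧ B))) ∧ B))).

B ∧ D = min(0.780, 0.394) = 0.394
B ⊕ D = min(1, 0.780 + 0.394) = min(1, 1.174) = 1.000
(B ⊕ D) ⊕ C = min(1, 1.000 + 0.753) = min(1, 1.753) = 1.000
D ∧ B = min(0.394, 0.780) = 0.394
A ∧ (D ∧ B) = min(0.354, 0.394) = 0.354
((B ⊕ D) ⊕ C) ⊙ (A ∧ (D ∧ B)) = max(0, 1.000 + 0.354 − 1) = max(0, 0.354) = 0.354
¬(((B ⊕ D) ⊕ C) ⊙ (A ∧ (D ∧ B))) = 1 − 0.354 = 0.646
¬(((B ⊕ D) ⊕ C) ⊙ (A ∧ (D ∧ B))) ∧ B = min(0.646, 0.780) = 0.646
D ∧ (¬(((B ⊕ D) ⊕ C) ⊙ (A ∧ (D ∧ B))) ∧ B) = min(0.394, 0.646) = 0.394
A ∧ (D ∧ (¬(((B ⊕ D) ⊕ C) ⊙ (A ∧ (D ∧ B))) ∧ B)) = min(0.354, 0.394) = 0.354
(B ∧ D) ⊕ (A ∧ (D ∧ (¬(((B ⊕ D) ⊕ C) ⊙ (A ∧ (D ∧ B))) ∧ B))) = min(1, 0.394 + 0.354) = min(1, 0.748) = 0.748

0.748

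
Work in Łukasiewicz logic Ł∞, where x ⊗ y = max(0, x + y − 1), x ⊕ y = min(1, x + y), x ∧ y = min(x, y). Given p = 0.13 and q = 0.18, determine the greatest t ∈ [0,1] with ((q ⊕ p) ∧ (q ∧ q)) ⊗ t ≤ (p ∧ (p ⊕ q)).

q ⊕ p = min(1, 0.18 + 0.13) = min(1, 0.31) = 0.31
q ∧ q = min(0.18, 0.18) = 0.18
(q ⊕ p) ∧ (q ∧ q) = min(0.31, 0.18) = 0.18
So the left factor is (q ⊕ p) ∧ (q ∧ q) = 0.18.
p ⊕ q = min(1, 0.13 + 0.18) = min(1, 0.31) = 0.31
p ∧ (p ⊕ q) = min(0.13, 0.31) = 0.13
So the right-hand bound is p ∧ (p ⊕ q) = 0.13.
The residuum of the Łukasiewicz t-norm gives the supremum: min(1, 1 − 0.18 + 0.13).
1 − 0.18 + 0.13 = 0.95, so t = min(1, 0.95) = 0.95.
Check: 0.18 ⊗ 0.95 = max(0, 0.13) = 0.13 ≤ 0.13.

0.95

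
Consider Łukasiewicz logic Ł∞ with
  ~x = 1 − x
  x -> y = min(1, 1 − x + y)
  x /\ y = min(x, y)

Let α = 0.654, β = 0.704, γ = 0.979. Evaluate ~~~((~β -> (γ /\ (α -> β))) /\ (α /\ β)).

0.346

~β = 1 − 0.704 = 0.296
α -> β = min(1, 1 − 0.654 + 0.704) = min(1, 1.050) = 1.000
γ /\ (α -> β) = min(0.979, 1.000) = 0.979
~β -> (γ /\ (α -> β)) = min(1, 1 − 0.296 + 0.979) = min(1, 1.683) = 1.000
α /\ β = min(0.654, 0.704) = 0.654
(~β -> (γ /\ (α -> β))) /\ (α /\ β) = min(1.000, 0.654) = 0.654
~((~β -> (γ /\ (α -> β))) /\ (α /\ β)) = 1 − 0.654 = 0.346
~~((~β -> (γ /\ (α -> β))) /\ (α /\ β)) = 1 − 0.346 = 0.654
~~~((~β -> (γ /\ (α -> β))) /\ (α /\ β)) = 1 − 0.654 = 0.346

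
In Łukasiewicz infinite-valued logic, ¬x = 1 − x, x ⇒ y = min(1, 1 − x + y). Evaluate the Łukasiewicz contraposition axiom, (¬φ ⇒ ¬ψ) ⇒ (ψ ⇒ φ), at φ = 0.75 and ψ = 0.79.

¬φ = 1 − 0.75 = 0.25
¬ψ = 1 − 0.79 = 0.21
¬φ ⇒ ¬ψ = min(1, 1 − 0.25 + 0.21) = min(1, 0.96) = 0.96
ψ ⇒ φ = min(1, 1 − 0.79 + 0.75) = min(1, 0.96) = 0.96
(¬φ ⇒ ¬ψ) ⇒ (ψ ⇒ φ) = min(1, 1 − 0.96 + 0.96) = min(1, 1.00) = 1.00
(As expected: an axiom of Ł∞, always 1.)

1.00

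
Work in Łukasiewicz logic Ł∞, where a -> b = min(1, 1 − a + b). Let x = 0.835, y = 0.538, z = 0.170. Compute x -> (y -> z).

y -> z = min(1, 1 − 0.538 + 0.170) = min(1, 0.632) = 0.632
x -> (y -> z) = min(1, 1 − 0.835 + 0.632) = min(1, 0.797) = 0.797

0.797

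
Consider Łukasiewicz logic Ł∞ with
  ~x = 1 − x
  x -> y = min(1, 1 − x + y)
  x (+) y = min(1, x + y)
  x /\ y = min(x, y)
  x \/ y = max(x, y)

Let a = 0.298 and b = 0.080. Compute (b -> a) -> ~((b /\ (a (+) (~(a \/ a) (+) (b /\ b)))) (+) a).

b -> a = min(1, 1 − 0.080 + 0.298) = min(1, 1.218) = 1.000
a \/ a = max(0.298, 0.298) = 0.298
~(a \/ a) = 1 − 0.298 = 0.702
b /\ b = min(0.080, 0.080) = 0.080
~(a \/ a) (+) (b /\ b) = min(1, 0.702 + 0.080) = min(1, 0.782) = 0.782
a (+) (~(a \/ a) (+) (b /\ b)) = min(1, 0.298 + 0.782) = min(1, 1.080) = 1.000
b /\ (a (+) (~(a \/ a) (+) (b /\ b))) = min(0.080, 1.000) = 0.080
(b /\ (a (+) (~(a \/ a) (+) (b /\ b)))) (+) a = min(1, 0.080 + 0.298) = min(1, 0.378) = 0.378
~((b /\ (a (+) (~(a \/ a) (+) (b /\ b)))) (+) a) = 1 − 0.378 = 0.622
(b -> a) -> ~((b /\ (a (+) (~(a \/ a) (+) (b /\ b)))) (+) a) = min(1, 1 − 1.000 + 0.622) = min(1, 0.622) = 0.622

0.622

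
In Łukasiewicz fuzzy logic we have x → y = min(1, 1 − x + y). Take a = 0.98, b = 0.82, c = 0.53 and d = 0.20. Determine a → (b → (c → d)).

c → d = min(1, 1 − 0.53 + 0.20) = min(1, 0.67) = 0.67
b → (c → d) = min(1, 1 − 0.82 + 0.67) = min(1, 0.85) = 0.85
a → (b → (c → d)) = min(1, 1 − 0.98 + 0.85) = min(1, 0.87) = 0.87

0.87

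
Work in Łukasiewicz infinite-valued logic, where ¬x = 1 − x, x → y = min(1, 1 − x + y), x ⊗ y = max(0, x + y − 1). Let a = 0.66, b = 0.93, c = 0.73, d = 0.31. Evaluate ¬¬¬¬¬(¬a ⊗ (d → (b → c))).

0.66

¬a = 1 − 0.66 = 0.34
b → c = min(1, 1 − 0.93 + 0.73) = min(1, 0.80) = 0.80
d → (b → c) = min(1, 1 − 0.31 + 0.80) = min(1, 1.49) = 1.00
¬a ⊗ (d → (b → c)) = max(0, 0.34 + 1.00 − 1) = max(0, 0.34) = 0.34
¬(¬a ⊗ (d → (b → c))) = 1 − 0.34 = 0.66
¬¬(¬a ⊗ (d → (b → c))) = 1 − 0.66 = 0.34
¬¬¬(¬a ⊗ (d → (b → c))) = 1 − 0.34 = 0.66
¬¬¬¬(¬a ⊗ (d → (b → c))) = 1 − 0.66 = 0.34
¬¬¬¬¬(¬a ⊗ (d → (b → c))) = 1 − 0.34 = 0.66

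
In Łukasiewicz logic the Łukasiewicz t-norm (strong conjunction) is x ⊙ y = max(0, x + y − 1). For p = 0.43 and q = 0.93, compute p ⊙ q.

p ⊙ q = max(0, 0.43 + 0.93 − 1) = max(0, 0.36) = 0.36
For comparison, the Gödel (minimum) t-norm min(x, y) would give 0.43.

0.36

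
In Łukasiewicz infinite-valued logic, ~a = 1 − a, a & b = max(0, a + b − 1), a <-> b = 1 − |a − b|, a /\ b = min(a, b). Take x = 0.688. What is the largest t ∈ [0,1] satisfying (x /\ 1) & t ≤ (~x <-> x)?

0.936

x /\ 1 = min(0.688, 1.000) = 0.688
So the left factor is x /\ 1 = 0.688.
~x = 1 − 0.688 = 0.312
~x <-> x = 1 − |0.312 − 0.688| = 1 − 0.376 = 0.624
So the right-hand bound is ~x <-> x = 0.624.
The residuum of the Łukasiewicz t-norm gives the supremum: min(1, 1 − 0.688 + 0.624).
1 − 0.688 + 0.624 = 0.936, so t = min(1, 0.936) = 0.936.
Check: 0.688 & 0.936 = max(0, 0.624) = 0.624 ≤ 0.624.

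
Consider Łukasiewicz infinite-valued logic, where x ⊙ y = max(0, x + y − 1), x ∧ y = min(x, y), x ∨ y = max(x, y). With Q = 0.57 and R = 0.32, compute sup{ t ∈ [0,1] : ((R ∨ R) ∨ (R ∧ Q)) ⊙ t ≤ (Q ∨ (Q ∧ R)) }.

R ∨ R = max(0.32, 0.32) = 0.32
R ∧ Q = min(0.32, 0.57) = 0.32
(R ∨ R) ∨ (R ∧ Q) = max(0.32, 0.32) = 0.32
So the left factor is (R ∨ R) ∨ (R ∧ Q) = 0.32.
Q ∧ R = min(0.57, 0.32) = 0.32
Q ∨ (Q ∧ R) = max(0.57, 0.32) = 0.57
So the right-hand bound is Q ∨ (Q ∧ R) = 0.57.
The residuum of the Łukasiewicz t-norm gives the supremum: min(1, 1 − 0.32 + 0.57).
1 − 0.32 + 0.57 = 1.25, so t = min(1, 1.25) = 1.00.
Check: 0.32 ⊙ 1.00 = max(0, 0.32) = 0.32 ≤ 0.57.

1.00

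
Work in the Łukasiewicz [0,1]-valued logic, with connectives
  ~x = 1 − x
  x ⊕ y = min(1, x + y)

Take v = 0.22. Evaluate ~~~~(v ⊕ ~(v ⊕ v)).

v ⊕ v = min(1, 0.22 + 0.22) = min(1, 0.44) = 0.44
~(v ⊕ v) = 1 − 0.44 = 0.56
v ⊕ ~(v ⊕ v) = min(1, 0.22 + 0.56) = min(1, 0.78) = 0.78
~(v ⊕ ~(v ⊕ v)) = 1 − 0.78 = 0.22
~~(v ⊕ ~(v ⊕ v)) = 1 − 0.22 = 0.78
~~~(v ⊕ ~(v ⊕ v)) = 1 − 0.78 = 0.22
~~~~(v ⊕ ~(v ⊕ v)) = 1 − 0.22 = 0.78

0.78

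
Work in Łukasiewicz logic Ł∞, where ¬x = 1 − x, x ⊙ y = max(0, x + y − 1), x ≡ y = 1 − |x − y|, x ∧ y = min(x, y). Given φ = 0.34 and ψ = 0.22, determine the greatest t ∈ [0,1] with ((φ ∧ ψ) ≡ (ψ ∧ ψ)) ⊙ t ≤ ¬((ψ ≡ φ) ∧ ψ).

φ ∧ ψ = min(0.34, 0.22) = 0.22
ψ ∧ ψ = min(0.22, 0.22) = 0.22
(φ ∧ ψ) ≡ (ψ ∧ ψ) = 1 − |0.22 − 0.22| = 1 − 0.00 = 1.00
So the left factor is (φ ∧ ψ) ≡ (ψ ∧ ψ) = 1.00.
ψ ≡ φ = 1 − |0.22 − 0.34| = 1 − 0.12 = 0.88
(ψ ≡ φ) ∧ ψ = min(0.88, 0.22) = 0.22
¬((ψ ≡ φ) ∧ ψ) = 1 − 0.22 = 0.78
So the right-hand bound is ¬((ψ ≡ φ) ∧ ψ) = 0.78.
The residuum of the Łukasiewicz t-norm gives the supremum: min(1, 1 − 1.00 + 0.78).
1 − 1.00 + 0.78 = 0.78, so t = min(1, 0.78) = 0.78.
Check: 1.00 ⊙ 0.78 = max(0, 0.78) = 0.78 ≤ 0.78.

0.78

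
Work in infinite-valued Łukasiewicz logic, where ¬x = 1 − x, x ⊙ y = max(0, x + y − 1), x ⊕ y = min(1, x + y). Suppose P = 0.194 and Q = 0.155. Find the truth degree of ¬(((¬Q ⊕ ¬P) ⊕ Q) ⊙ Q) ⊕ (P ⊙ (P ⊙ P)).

¬Q = 1 − 0.155 = 0.845
¬P = 1 − 0.194 = 0.806
¬Q ⊕ ¬P = min(1, 0.845 + 0.806) = min(1, 1.651) = 1.000
(¬Q ⊕ ¬P) ⊕ Q = min(1, 1.000 + 0.155) = min(1, 1.155) = 1.000
((¬Q ⊕ ¬P) ⊕ Q) ⊙ Q = max(0, 1.000 + 0.155 − 1) = max(0, 0.155) = 0.155
¬(((¬Q ⊕ ¬P) ⊕ Q) ⊙ Q) = 1 − 0.155 = 0.845
P ⊙ P = max(0, 0.194 + 0.194 − 1) = max(0, -0.612) = 0.000
P ⊙ (P ⊙ P) = max(0, 0.194 + 0.000 − 1) = max(0, -0.806) = 0.000
¬(((¬Q ⊕ ¬P) ⊕ Q) ⊙ Q) ⊕ (P ⊙ (P ⊙ P)) = min(1, 0.845 + 0.000) = min(1, 0.845) = 0.845

0.845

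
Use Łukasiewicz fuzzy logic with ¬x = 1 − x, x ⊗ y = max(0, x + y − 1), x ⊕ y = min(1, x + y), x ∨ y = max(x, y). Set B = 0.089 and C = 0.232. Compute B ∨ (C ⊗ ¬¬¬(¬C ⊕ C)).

¬C = 1 − 0.232 = 0.768
¬C ⊕ C = min(1, 0.768 + 0.232) = min(1, 1.000) = 1.000
¬(¬C ⊕ C) = 1 − 1.000 = 0.000
¬¬(¬C ⊕ C) = 1 − 0.000 = 1.000
¬¬¬(¬C ⊕ C) = 1 − 1.000 = 0.000
C ⊗ ¬¬¬(¬C ⊕ C) = max(0, 0.232 + 0.000 − 1) = max(0, -0.768) = 0.000
B ∨ (C ⊗ ¬¬¬(¬C ⊕ C)) = max(0.089, 0.000) = 0.089

0.089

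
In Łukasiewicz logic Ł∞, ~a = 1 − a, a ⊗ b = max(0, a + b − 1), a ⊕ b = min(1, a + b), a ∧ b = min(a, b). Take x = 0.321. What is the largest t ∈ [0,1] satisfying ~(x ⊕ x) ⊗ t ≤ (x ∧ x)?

x ⊕ x = min(1, 0.321 + 0.321) = min(1, 0.642) = 0.642
~(x ⊕ x) = 1 − 0.642 = 0.358
So the left factor is ~(x ⊕ x) = 0.358.
x ∧ x = min(0.321, 0.321) = 0.321
So the right-hand bound is x ∧ x = 0.321.
The residuum of the Łukasiewicz t-norm gives the supremum: min(1, 1 − 0.358 + 0.321).
1 − 0.358 + 0.321 = 0.963, so t = min(1, 0.963) = 0.963.
Check: 0.358 ⊗ 0.963 = max(0, 0.321) = 0.321 ≤ 0.321.

0.963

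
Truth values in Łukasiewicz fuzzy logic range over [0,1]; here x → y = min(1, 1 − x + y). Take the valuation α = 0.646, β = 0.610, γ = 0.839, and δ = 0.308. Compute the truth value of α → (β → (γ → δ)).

γ → δ = min(1, 1 − 0.839 + 0.308) = min(1, 0.469) = 0.469
β → (γ → δ) = min(1, 1 − 0.610 + 0.469) = min(1, 0.859) = 0.859
α → (β → (γ → δ)) = min(1, 1 − 0.646 + 0.859) = min(1, 1.213) = 1.000

1.000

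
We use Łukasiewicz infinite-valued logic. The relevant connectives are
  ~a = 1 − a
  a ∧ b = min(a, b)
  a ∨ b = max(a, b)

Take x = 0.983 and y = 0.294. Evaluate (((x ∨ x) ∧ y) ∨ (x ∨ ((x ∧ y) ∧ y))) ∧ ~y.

x ∨ x = max(0.983, 0.983) = 0.983
(x ∨ x) ∧ y = min(0.983, 0.294) = 0.294
x ∧ y = min(0.983, 0.294) = 0.294
(x ∧ y) ∧ y = min(0.294, 0.294) = 0.294
x ∨ ((x ∧ y) ∧ y) = max(0.983, 0.294) = 0.983
((x ∨ x) ∧ y) ∨ (x ∨ ((x ∧ y) ∧ y)) = max(0.294, 0.983) = 0.983
~y = 1 − 0.294 = 0.706
(((x ∨ x) ∧ y) ∨ (x ∨ ((x ∧ y) ∧ y))) ∧ ~y = min(0.983, 0.706) = 0.706

0.706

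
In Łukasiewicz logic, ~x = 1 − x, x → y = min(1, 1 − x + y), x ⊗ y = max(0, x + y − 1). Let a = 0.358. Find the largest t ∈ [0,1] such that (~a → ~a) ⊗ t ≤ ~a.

~a = 1 − 0.358 = 0.642
~a → ~a = min(1, 1 − 0.642 + 0.642) = min(1, 1.000) = 1.000
So the left factor is ~a → ~a = 1.000.
So the right-hand bound is ~a = 0.642.
The residuum of the Łukasiewicz t-norm gives the supremum: min(1, 1 − 1.000 + 0.642).
1 − 1.000 + 0.642 = 0.642, so t = min(1, 0.642) = 0.642.
Check: 1.000 ⊗ 0.642 = max(0, 0.642) = 0.642 ≤ 0.642.

0.642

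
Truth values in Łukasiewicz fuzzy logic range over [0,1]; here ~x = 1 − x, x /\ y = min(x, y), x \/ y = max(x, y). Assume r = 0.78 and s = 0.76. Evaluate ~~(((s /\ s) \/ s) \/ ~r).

0.76

s /\ s = min(0.76, 0.76) = 0.76
(s /\ s) \/ s = max(0.76, 0.76) = 0.76
~r = 1 − 0.78 = 0.22
((s /\ s) \/ s) \/ ~r = max(0.76, 0.22) = 0.76
~(((s /\ s) \/ s) \/ ~r) = 1 − 0.76 = 0.24
~~(((s /\ s) \/ s) \/ ~r) = 1 − 0.24 = 0.76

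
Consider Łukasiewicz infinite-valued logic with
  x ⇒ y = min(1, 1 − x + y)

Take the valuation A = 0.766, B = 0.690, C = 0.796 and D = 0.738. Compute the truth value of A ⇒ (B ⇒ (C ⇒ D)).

1.000

C ⇒ D = min(1, 1 − 0.796 + 0.738) = min(1, 0.942) = 0.942
B ⇒ (C ⇒ D) = min(1, 1 − 0.690 + 0.942) = min(1, 1.252) = 1.000
A ⇒ (B ⇒ (C ⇒ D)) = min(1, 1 − 0.766 + 1.000) = min(1, 1.234) = 1.000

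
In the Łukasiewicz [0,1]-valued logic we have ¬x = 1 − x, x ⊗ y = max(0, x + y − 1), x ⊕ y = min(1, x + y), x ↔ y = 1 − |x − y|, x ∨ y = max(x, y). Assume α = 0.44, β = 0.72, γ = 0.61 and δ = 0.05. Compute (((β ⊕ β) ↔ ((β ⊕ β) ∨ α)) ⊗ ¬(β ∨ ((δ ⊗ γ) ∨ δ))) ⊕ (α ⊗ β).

β ⊕ β = min(1, 0.72 + 0.72) = min(1, 1.44) = 1.00
(β ⊕ β) ∨ α = max(1.00, 0.44) = 1.00
(β ⊕ β) ↔ ((β ⊕ β) ∨ α) = 1 − |1.00 − 1.00| = 1 − 0.00 = 1.00
δ ⊗ γ = max(0, 0.05 + 0.61 − 1) = max(0, -0.34) = 0.00
(δ ⊗ γ) ∨ δ = max(0.00, 0.05) = 0.05
β ∨ ((δ ⊗ γ) ∨ δ) = max(0.72, 0.05) = 0.72
¬(β ∨ ((δ ⊗ γ) ∨ δ)) = 1 − 0.72 = 0.28
((β ⊕ β) ↔ ((β ⊕ β) ∨ α)) ⊗ ¬(β ∨ ((δ ⊗ γ) ∨ δ)) = max(0, 1.00 + 0.28 − 1) = max(0, 0.28) = 0.28
α ⊗ β = max(0, 0.44 + 0.72 − 1) = max(0, 0.16) = 0.16
(((β ⊕ β) ↔ ((β ⊕ β) ∨ α)) ⊗ ¬(β ∨ ((δ ⊗ γ) ∨ δ))) ⊕ (α ⊗ β) = min(1, 0.28 + 0.16) = min(1, 0.44) = 0.44

0.44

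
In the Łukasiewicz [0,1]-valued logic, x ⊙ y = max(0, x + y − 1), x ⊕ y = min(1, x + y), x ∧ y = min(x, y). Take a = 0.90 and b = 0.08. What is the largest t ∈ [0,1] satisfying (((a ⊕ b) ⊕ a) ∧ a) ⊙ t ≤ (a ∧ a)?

1.00

a ⊕ b = min(1, 0.90 + 0.08) = min(1, 0.98) = 0.98
(a ⊕ b) ⊕ a = min(1, 0.98 + 0.90) = min(1, 1.88) = 1.00
((a ⊕ b) ⊕ a) ∧ a = min(1.00, 0.90) = 0.90
So the left factor is ((a ⊕ b) ⊕ a) ∧ a = 0.90.
a ∧ a = min(0.90, 0.90) = 0.90
So the right-hand bound is a ∧ a = 0.90.
The residuum of the Łukasiewicz t-norm gives the supremum: min(1, 1 − 0.90 + 0.90).
1 − 0.90 + 0.90 = 1.00, so t = min(1, 1.00) = 1.00.
Check: 0.90 ⊙ 1.00 = max(0, 0.90) = 0.90 ≤ 0.90.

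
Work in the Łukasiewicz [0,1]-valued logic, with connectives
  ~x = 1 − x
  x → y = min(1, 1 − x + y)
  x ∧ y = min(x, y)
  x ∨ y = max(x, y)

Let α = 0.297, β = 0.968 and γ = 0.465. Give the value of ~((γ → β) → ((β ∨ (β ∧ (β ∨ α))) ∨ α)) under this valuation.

0.032

γ → β = min(1, 1 − 0.465 + 0.968) = min(1, 1.503) = 1.000
β ∨ α = max(0.968, 0.297) = 0.968
β ∧ (β ∨ α) = min(0.968, 0.968) = 0.968
β ∨ (β ∧ (β ∨ α)) = max(0.968, 0.968) = 0.968
(β ∨ (β ∧ (β ∨ α))) ∨ α = max(0.968, 0.297) = 0.968
(γ → β) → ((β ∨ (β ∧ (β ∨ α))) ∨ α) = min(1, 1 − 1.000 + 0.968) = min(1, 0.968) = 0.968
~((γ → β) → ((β ∨ (β ∧ (β ∨ α))) ∨ α)) = 1 − 0.968 = 0.032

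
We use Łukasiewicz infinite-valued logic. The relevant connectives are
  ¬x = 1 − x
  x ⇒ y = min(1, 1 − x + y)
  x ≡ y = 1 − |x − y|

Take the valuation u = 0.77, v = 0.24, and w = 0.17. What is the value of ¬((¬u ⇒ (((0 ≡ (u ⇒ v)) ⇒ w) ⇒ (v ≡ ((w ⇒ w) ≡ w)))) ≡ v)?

0.76

¬u = 1 − 0.77 = 0.23
u ⇒ v = min(1, 1 − 0.77 + 0.24) = min(1, 0.47) = 0.47
0 ≡ (u ⇒ v) = 1 − |0.00 − 0.47| = 1 − 0.47 = 0.53
(0 ≡ (u ⇒ v)) ⇒ w = min(1, 1 − 0.53 + 0.17) = min(1, 0.64) = 0.64
w ⇒ w = min(1, 1 − 0.17 + 0.17) = min(1, 1.00) = 1.00
(w ⇒ w) ≡ w = 1 − |1.00 − 0.17| = 1 − 0.83 = 0.17
v ≡ ((w ⇒ w) ≡ w) = 1 − |0.24 − 0.17| = 1 − 0.07 = 0.93
((0 ≡ (u ⇒ v)) ⇒ w) ⇒ (v ≡ ((w ⇒ w) ≡ w)) = min(1, 1 − 0.64 + 0.93) = min(1, 1.29) = 1.00
¬u ⇒ (((0 ≡ (u ⇒ v)) ⇒ w) ⇒ (v ≡ ((w ⇒ w) ≡ w))) = min(1, 1 − 0.23 + 1.00) = min(1, 1.77) = 1.00
(¬u ⇒ (((0 ≡ (u ⇒ v)) ⇒ w) ⇒ (v ≡ ((w ⇒ w) ≡ w)))) ≡ v = 1 − |1.00 − 0.24| = 1 − 0.76 = 0.24
¬((¬u ⇒ (((0 ≡ (u ⇒ v)) ⇒ w) ⇒ (v ≡ ((w ⇒ w) ≡ w)))) ≡ v) = 1 − 0.24 = 0.76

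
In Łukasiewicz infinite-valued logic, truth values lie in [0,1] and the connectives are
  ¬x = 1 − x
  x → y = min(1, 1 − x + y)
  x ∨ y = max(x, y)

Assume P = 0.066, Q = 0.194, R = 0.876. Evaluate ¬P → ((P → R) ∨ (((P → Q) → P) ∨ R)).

¬P = 1 − 0.066 = 0.934
P → R = min(1, 1 − 0.066 + 0.876) = min(1, 1.810) = 1.000
P → Q = min(1, 1 − 0.066 + 0.194) = min(1, 1.128) = 1.000
(P → Q) → P = min(1, 1 − 1.000 + 0.066) = min(1, 0.066) = 0.066
((P → Q) → P) ∨ R = max(0.066, 0.876) = 0.876
(P → R) ∨ (((P → Q) → P) ∨ R) = max(1.000, 0.876) = 1.000
¬P → ((P → R) ∨ (((P → Q) → P) ∨ R)) = min(1, 1 − 0.934 + 1.000) = min(1, 1.066) = 1.000

1.000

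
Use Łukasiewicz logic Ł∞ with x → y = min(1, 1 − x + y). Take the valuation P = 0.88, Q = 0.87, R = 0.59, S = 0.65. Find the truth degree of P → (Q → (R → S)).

1.00

R → S = min(1, 1 − 0.59 + 0.65) = min(1, 1.06) = 1.00
Q → (R → S) = min(1, 1 − 0.87 + 1.00) = min(1, 1.13) = 1.00
P → (Q → (R → S)) = min(1, 1 − 0.88 + 1.00) = min(1, 1.12) = 1.00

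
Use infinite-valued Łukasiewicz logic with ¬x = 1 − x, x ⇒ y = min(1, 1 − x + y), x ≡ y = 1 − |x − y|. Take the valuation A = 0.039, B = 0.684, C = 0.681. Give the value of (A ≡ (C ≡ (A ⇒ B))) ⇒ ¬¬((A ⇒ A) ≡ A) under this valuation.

0.681

A ⇒ B = min(1, 1 − 0.039 + 0.684) = min(1, 1.645) = 1.000
C ≡ (A ⇒ B) = 1 − |0.681 − 1.000| = 1 − 0.319 = 0.681
A ≡ (C ≡ (A ⇒ B)) = 1 − |0.039 − 0.681| = 1 − 0.642 = 0.358
A ⇒ A = min(1, 1 − 0.039 + 0.039) = min(1, 1.000) = 1.000
(A ⇒ A) ≡ A = 1 − |1.000 − 0.039| = 1 − 0.961 = 0.039
¬((A ⇒ A) ≡ A) = 1 − 0.039 = 0.961
¬¬((A ⇒ A) ≡ A) = 1 − 0.961 = 0.039
(A ≡ (C ≡ (A ⇒ B))) ⇒ ¬¬((A ⇒ A) ≡ A) = min(1, 1 − 0.358 + 0.039) = min(1, 0.681) = 0.681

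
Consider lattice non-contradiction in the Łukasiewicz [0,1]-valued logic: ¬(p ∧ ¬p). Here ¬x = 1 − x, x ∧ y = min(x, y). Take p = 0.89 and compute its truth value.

¬p = 1 − 0.89 = 0.11
p ∧ ¬p = min(0.89, 0.11) = 0.11
¬(p ∧ ¬p) = 1 − 0.11 = 0.89
(The value 0.89 < 1 shows this instance is not satisfied; not a Ł∞-tautology — its value is 1 − min(a, 1−a).)

0.89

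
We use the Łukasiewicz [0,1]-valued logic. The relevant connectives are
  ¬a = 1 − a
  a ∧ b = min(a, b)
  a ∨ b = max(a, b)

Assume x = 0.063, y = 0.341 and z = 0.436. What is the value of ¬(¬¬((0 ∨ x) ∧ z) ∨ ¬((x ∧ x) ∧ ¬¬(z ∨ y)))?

0 ∨ x = max(0.000, 0.063) = 0.063
(0 ∨ x) ∧ z = min(0.063, 0.436) = 0.063
¬((0 ∨ x) ∧ z) = 1 − 0.063 = 0.937
¬¬((0 ∨ x) ∧ z) = 1 − 0.937 = 0.063
x ∧ x = min(0.063, 0.063) = 0.063
z ∨ y = max(0.436, 0.341) = 0.436
¬(z ∨ y) = 1 − 0.436 = 0.564
¬¬(z ∨ y) = 1 − 0.564 = 0.436
(x ∧ x) ∧ ¬¬(z ∨ y) = min(0.063, 0.436) = 0.063
¬((x ∧ x) ∧ ¬¬(z ∨ y)) = 1 − 0.063 = 0.937
¬¬((0 ∨ x) ∧ z) ∨ ¬((x ∧ x) ∧ ¬¬(z ∨ y)) = max(0.063, 0.937) = 0.937
¬(¬¬((0 ∨ x) ∧ z) ∨ ¬((x ∧ x) ∧ ¬¬(z ∨ y))) = 1 − 0.937 = 0.063

0.063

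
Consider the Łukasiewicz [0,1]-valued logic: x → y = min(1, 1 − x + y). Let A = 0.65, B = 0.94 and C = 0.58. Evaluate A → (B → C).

0.99

B → C = min(1, 1 − 0.94 + 0.58) = min(1, 0.64) = 0.64
A → (B → C) = min(1, 1 − 0.65 + 0.64) = min(1, 0.99) = 0.99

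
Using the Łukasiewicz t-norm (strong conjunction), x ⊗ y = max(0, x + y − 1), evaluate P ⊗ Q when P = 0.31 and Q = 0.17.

P ⊗ Q = max(0, 0.31 + 0.17 − 1) = max(0, -0.52) = 0.00
For comparison, the Gödel (minimum) t-norm min(x, y) would give 0.17.

0.00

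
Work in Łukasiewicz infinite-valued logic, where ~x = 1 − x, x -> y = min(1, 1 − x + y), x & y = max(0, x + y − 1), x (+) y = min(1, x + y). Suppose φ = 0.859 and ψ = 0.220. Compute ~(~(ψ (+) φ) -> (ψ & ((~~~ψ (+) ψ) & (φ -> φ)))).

0.000

ψ (+) φ = min(1, 0.220 + 0.859) = min(1, 1.079) = 1.000
~(ψ (+) φ) = 1 − 1.000 = 0.000
~ψ = 1 − 0.220 = 0.780
~~ψ = 1 − 0.780 = 0.220
~~~ψ = 1 − 0.220 = 0.780
~~~ψ (+) ψ = min(1, 0.780 + 0.220) = min(1, 1.000) = 1.000
φ -> φ = min(1, 1 − 0.859 + 0.859) = min(1, 1.000) = 1.000
(~~~ψ (+) ψ) & (φ -> φ) = max(0, 1.000 + 1.000 − 1) = max(0, 1.000) = 1.000
ψ & ((~~~ψ (+) ψ) & (φ -> φ)) = max(0, 0.220 + 1.000 − 1) = max(0, 0.220) = 0.220
~(ψ (+) φ) -> (ψ & ((~~~ψ (+) ψ) & (φ -> φ))) = min(1, 1 − 0.000 + 0.220) = min(1, 1.220) = 1.000
~(~(ψ (+) φ) -> (ψ & ((~~~ψ (+) ψ) & (φ -> φ)))) = 1 − 1.000 = 0.000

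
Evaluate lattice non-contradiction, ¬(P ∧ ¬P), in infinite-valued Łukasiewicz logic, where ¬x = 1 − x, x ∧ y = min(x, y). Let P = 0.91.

¬P = 1 − 0.91 = 0.09
P ∧ ¬P = min(0.91, 0.09) = 0.09
¬(P ∧ ¬P) = 1 − 0.09 = 0.91
(The value 0.91 < 1 shows this instance is not satisfied; not a Ł∞-tautology — its value is 1 − min(a, 1−a).)

0.91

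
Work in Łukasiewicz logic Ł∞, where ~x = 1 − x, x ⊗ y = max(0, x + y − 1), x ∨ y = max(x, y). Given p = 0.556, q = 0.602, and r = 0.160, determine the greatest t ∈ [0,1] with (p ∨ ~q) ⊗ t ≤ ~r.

1.000

~q = 1 − 0.602 = 0.398
p ∨ ~q = max(0.556, 0.398) = 0.556
So the left factor is p ∨ ~q = 0.556.
~r = 1 − 0.160 = 0.840
So the right-hand bound is ~r = 0.840.
The residuum of the Łukasiewicz t-norm gives the supremum: min(1, 1 − 0.556 + 0.840).
1 − 0.556 + 0.840 = 1.284, so t = min(1, 1.284) = 1.000.
Check: 0.556 ⊗ 1.000 = max(0, 0.556) = 0.556 ≤ 0.840.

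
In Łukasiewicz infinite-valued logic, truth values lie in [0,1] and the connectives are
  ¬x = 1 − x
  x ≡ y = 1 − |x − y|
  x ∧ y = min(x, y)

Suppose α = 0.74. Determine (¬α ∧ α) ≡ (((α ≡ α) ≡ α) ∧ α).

0.52

¬α = 1 − 0.74 = 0.26
¬α ∧ α = min(0.26, 0.74) = 0.26
α ≡ α = 1 − |0.74 − 0.74| = 1 − 0.00 = 1.00
(α ≡ α) ≡ α = 1 − |1.00 − 0.74| = 1 − 0.26 = 0.74
((α ≡ α) ≡ α) ∧ α = min(0.74, 0.74) = 0.74
(¬α ∧ α) ≡ (((α ≡ α) ≡ α) ∧ α) = 1 − |0.26 − 0.74| = 1 − 0.48 = 0.52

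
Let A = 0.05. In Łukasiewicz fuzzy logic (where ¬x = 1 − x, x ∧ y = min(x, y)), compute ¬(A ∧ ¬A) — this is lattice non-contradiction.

¬A = 1 − 0.05 = 0.95
A ∧ ¬A = min(0.05, 0.95) = 0.05
¬(A ∧ ¬A) = 1 − 0.05 = 0.95
(The value 0.95 < 1 shows this instance is not satisfied; not a Ł∞-tautology — its value is 1 − min(a, 1−a).)

0.95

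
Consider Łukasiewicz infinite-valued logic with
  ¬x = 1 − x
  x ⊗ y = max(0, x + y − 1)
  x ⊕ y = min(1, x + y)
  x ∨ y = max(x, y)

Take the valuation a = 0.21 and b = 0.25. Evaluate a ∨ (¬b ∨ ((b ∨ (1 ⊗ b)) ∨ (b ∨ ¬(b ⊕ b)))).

¬b = 1 − 0.25 = 0.75
1 ⊗ b = max(0, 1.00 + 0.25 − 1) = max(0, 0.25) = 0.25
b ∨ (1 ⊗ b) = max(0.25, 0.25) = 0.25
b ⊕ b = min(1, 0.25 + 0.25) = min(1, 0.50) = 0.50
¬(b ⊕ b) = 1 − 0.50 = 0.50
b ∨ ¬(b ⊕ b) = max(0.25, 0.50) = 0.50
(b ∨ (1 ⊗ b)) ∨ (b ∨ ¬(b ⊕ b)) = max(0.25, 0.50) = 0.50
¬b ∨ ((b ∨ (1 ⊗ b)) ∨ (b ∨ ¬(b ⊕ b))) = max(0.75, 0.50) = 0.75
a ∨ (¬b ∨ ((b ∨ (1 ⊗ b)) ∨ (b ∨ ¬(b ⊕ b)))) = max(0.21, 0.75) = 0.75

0.75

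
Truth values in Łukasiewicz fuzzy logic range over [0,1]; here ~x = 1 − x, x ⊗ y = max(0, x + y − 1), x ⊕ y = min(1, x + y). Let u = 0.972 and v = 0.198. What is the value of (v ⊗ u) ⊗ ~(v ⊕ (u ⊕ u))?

v ⊗ u = max(0, 0.198 + 0.972 − 1) = max(0, 0.170) = 0.170
u ⊕ u = min(1, 0.972 + 0.972) = min(1, 1.944) = 1.000
v ⊕ (u ⊕ u) = min(1, 0.198 + 1.000) = min(1, 1.198) = 1.000
~(v ⊕ (u ⊕ u)) = 1 − 1.000 = 0.000
(v ⊗ u) ⊗ ~(v ⊕ (u ⊕ u)) = max(0, 0.170 + 0.000 − 1) = max(0, -0.830) = 0.000

0.000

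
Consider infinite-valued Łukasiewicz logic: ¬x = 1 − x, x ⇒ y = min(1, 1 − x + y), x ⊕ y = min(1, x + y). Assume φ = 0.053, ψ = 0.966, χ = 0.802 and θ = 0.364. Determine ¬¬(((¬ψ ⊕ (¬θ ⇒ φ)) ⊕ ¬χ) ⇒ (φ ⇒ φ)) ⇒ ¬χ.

¬ψ = 1 − 0.966 = 0.034
¬θ = 1 − 0.364 = 0.636
¬θ ⇒ φ = min(1, 1 − 0.636 + 0.053) = min(1, 0.417) = 0.417
¬ψ ⊕ (¬θ ⇒ φ) = min(1, 0.034 + 0.417) = min(1, 0.451) = 0.451
¬χ = 1 − 0.802 = 0.198
(¬ψ ⊕ (¬θ ⇒ φ)) ⊕ ¬χ = min(1, 0.451 + 0.198) = min(1, 0.649) = 0.649
φ ⇒ φ = min(1, 1 − 0.053 + 0.053) = min(1, 1.000) = 1.000
((¬ψ ⊕ (¬θ ⇒ φ)) ⊕ ¬χ) ⇒ (φ ⇒ φ) = min(1, 1 − 0.649 + 1.000) = min(1, 1.351) = 1.000
¬(((¬ψ ⊕ (¬θ ⇒ φ)) ⊕ ¬χ) ⇒ (φ ⇒ φ)) = 1 − 1.000 = 0.000
¬¬(((¬ψ ⊕ (¬θ ⇒ φ)) ⊕ ¬χ) ⇒ (φ ⇒ φ)) = 1 − 0.000 = 1.000
¬¬(((¬ψ ⊕ (¬θ ⇒ φ)) ⊕ ¬χ) ⇒ (φ ⇒ φ)) ⇒ ¬χ = min(1, 1 − 1.000 + 0.198) = min(1, 0.198) = 0.198

0.198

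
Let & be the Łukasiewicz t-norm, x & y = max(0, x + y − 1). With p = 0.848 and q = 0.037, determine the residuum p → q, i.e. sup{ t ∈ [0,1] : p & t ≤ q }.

The residuum of the Łukasiewicz t-norm gives the supremum: min(1, 1 − 0.848 + 0.037).
1 − 0.848 + 0.037 = 0.189, so t = min(1, 0.189) = 0.189.
Check: 0.848 & 0.189 = max(0, 0.037) = 0.037 ≤ 0.037.

0.189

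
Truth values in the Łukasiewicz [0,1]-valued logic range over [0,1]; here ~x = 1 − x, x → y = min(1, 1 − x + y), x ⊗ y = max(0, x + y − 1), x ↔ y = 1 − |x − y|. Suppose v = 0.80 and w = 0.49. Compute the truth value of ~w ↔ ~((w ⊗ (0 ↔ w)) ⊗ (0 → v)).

~w = 1 − 0.49 = 0.51
0 ↔ w = 1 − |0.00 − 0.49| = 1 − 0.49 = 0.51
w ⊗ (0 ↔ w) = max(0, 0.49 + 0.51 − 1) = max(0, 0.00) = 0.00
0 → v = min(1, 1 − 0.00 + 0.80) = min(1, 1.80) = 1.00
(w ⊗ (0 ↔ w)) ⊗ (0 → v) = max(0, 0.00 + 1.00 − 1) = max(0, 0.00) = 0.00
~((w ⊗ (0 ↔ w)) ⊗ (0 → v)) = 1 − 0.00 = 1.00
~w ↔ ~((w ⊗ (0 ↔ w)) ⊗ (0 → v)) = 1 − |0.51 − 1.00| = 1 − 0.49 = 0.51

0.51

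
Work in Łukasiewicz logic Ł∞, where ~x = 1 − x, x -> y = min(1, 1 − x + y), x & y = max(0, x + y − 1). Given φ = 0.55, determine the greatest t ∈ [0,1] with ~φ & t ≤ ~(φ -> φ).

0.55

~φ = 1 − 0.55 = 0.45
So the left factor is ~φ = 0.45.
φ -> φ = min(1, 1 − 0.55 + 0.55) = min(1, 1.00) = 1.00
~(φ -> φ) = 1 − 1.00 = 0.00
So the right-hand bound is ~(φ -> φ) = 0.00.
The residuum of the Łukasiewicz t-norm gives the supremum: min(1, 1 − 0.45 + 0.00).
1 − 0.45 + 0.00 = 0.55, so t = min(1, 0.55) = 0.55.
Check: 0.45 & 0.55 = max(0, 0.00) = 0.00 ≤ 0.00.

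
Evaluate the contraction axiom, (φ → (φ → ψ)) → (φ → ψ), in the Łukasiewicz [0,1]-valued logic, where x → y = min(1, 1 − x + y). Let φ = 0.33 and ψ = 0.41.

1.00

φ → ψ = min(1, 1 − 0.33 + 0.41) = min(1, 1.08) = 1.00
φ → (φ → ψ) = min(1, 1 − 0.33 + 1.00) = min(1, 1.67) = 1.00
(φ → (φ → ψ)) → (φ → ψ) = min(1, 1 − 1.00 + 1.00) = min(1, 1.00) = 1.00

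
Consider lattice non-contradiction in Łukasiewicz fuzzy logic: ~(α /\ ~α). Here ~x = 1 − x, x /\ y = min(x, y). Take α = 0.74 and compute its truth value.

0.74

~α = 1 − 0.74 = 0.26
α /\ ~α = min(0.74, 0.26) = 0.26
~(α /\ ~α) = 1 − 0.26 = 0.74
(The value 0.74 < 1 shows this instance is not satisfied; not a Ł∞-tautology — its value is 1 − min(a, 1−a).)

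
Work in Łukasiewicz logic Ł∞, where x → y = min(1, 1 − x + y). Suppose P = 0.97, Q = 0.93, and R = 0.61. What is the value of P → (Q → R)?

0.71

Q → R = min(1, 1 − 0.93 + 0.61) = min(1, 0.68) = 0.68
P → (Q → R) = min(1, 1 − 0.97 + 0.68) = min(1, 0.71) = 0.71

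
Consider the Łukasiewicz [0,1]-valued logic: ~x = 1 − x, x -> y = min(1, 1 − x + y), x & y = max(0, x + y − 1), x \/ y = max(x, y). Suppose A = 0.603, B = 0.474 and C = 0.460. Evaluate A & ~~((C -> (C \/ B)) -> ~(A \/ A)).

C \/ B = max(0.460, 0.474) = 0.474
C -> (C \/ B) = min(1, 1 − 0.460 + 0.474) = min(1, 1.014) = 1.000
A \/ A = max(0.603, 0.603) = 0.603
~(A \/ A) = 1 − 0.603 = 0.397
(C -> (C \/ B)) -> ~(A \/ A) = min(1, 1 − 1.000 + 0.397) = min(1, 0.397) = 0.397
~((C -> (C \/ B)) -> ~(A \/ A)) = 1 − 0.397 = 0.603
~~((C -> (C \/ B)) -> ~(A \/ A)) = 1 − 0.603 = 0.397
A & ~~((C -> (C \/ B)) -> ~(A \/ A)) = max(0, 0.603 + 0.397 − 1) = max(0, 0.000) = 0.000

0.000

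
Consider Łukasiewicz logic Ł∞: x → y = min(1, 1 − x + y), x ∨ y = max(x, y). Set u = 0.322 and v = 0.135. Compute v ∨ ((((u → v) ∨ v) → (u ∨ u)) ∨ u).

u → v = min(1, 1 − 0.322 + 0.135) = min(1, 0.813) = 0.813
(u → v) ∨ v = max(0.813, 0.135) = 0.813
u ∨ u = max(0.322, 0.322) = 0.322
((u → v) ∨ v) → (u ∨ u) = min(1, 1 − 0.813 + 0.322) = min(1, 0.509) = 0.509
(((u → v) ∨ v) → (u ∨ u)) ∨ u = max(0.509, 0.322) = 0.509
v ∨ ((((u → v) ∨ v) → (u ∨ u)) ∨ u) = max(0.135, 0.509) = 0.509

0.509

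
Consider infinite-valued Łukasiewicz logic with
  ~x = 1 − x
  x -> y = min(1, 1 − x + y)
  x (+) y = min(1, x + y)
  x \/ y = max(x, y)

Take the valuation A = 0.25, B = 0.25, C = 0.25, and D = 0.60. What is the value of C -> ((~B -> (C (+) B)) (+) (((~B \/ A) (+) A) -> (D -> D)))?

1.00

~B = 1 − 0.25 = 0.75
C (+) B = min(1, 0.25 + 0.25) = min(1, 0.50) = 0.50
~B -> (C (+) B) = min(1, 1 − 0.75 + 0.50) = min(1, 0.75) = 0.75
~B \/ A = max(0.75, 0.25) = 0.75
(~B \/ A) (+) A = min(1, 0.75 + 0.25) = min(1, 1.00) = 1.00
D -> D = min(1, 1 − 0.60 + 0.60) = min(1, 1.00) = 1.00
((~B \/ A) (+) A) -> (D -> D) = min(1, 1 − 1.00 + 1.00) = min(1, 1.00) = 1.00
(~B -> (C (+) B)) (+) (((~B \/ A) (+) A) -> (D -> D)) = min(1, 0.75 + 1.00) = min(1, 1.75) = 1.00
C -> ((~B -> (C (+) B)) (+) (((~B \/ A) (+) A) -> (D -> D))) = min(1, 1 − 0.25 + 1.00) = min(1, 1.75) = 1.00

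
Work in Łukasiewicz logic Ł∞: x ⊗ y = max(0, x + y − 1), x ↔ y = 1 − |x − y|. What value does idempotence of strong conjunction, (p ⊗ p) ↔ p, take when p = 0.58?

p ⊗ p = max(0, 0.58 + 0.58 − 1) = max(0, 0.16) = 0.16
(p ⊗ p) ↔ p = 1 − |0.16 − 0.58| = 1 − 0.42 = 0.58
(The value 0.58 < 1 shows this instance is not satisfied; fails in Ł∞ since a ⊗ a = max(0, 2a−1) ≠ a in general.)

0.58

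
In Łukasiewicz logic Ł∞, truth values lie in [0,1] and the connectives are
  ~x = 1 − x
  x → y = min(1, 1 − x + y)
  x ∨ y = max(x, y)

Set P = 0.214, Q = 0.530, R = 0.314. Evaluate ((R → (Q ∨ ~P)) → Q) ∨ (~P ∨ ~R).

~P = 1 − 0.214 = 0.786
Q ∨ ~P = max(0.530, 0.786) = 0.786
R → (Q ∨ ~P) = min(1, 1 − 0.314 + 0.786) = min(1, 1.472) = 1.000
(R → (Q ∨ ~P)) → Q = min(1, 1 − 1.000 + 0.530) = min(1, 0.530) = 0.530
~R = 1 − 0.314 = 0.686
~P ∨ ~R = max(0.786, 0.686) = 0.786
((R → (Q ∨ ~P)) → Q) ∨ (~P ∨ ~R) = max(0.530, 0.786) = 0.786

0.786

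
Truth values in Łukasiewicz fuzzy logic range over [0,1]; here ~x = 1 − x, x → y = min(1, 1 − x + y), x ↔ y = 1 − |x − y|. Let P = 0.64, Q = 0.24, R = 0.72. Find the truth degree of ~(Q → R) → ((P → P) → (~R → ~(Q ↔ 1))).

1.00

Q → R = min(1, 1 − 0.24 + 0.72) = min(1, 1.48) = 1.00
~(Q → R) = 1 − 1.00 = 0.00
P → P = min(1, 1 − 0.64 + 0.64) = min(1, 1.00) = 1.00
~R = 1 − 0.72 = 0.28
Q ↔ 1 = 1 − |0.24 − 1.00| = 1 − 0.76 = 0.24
~(Q ↔ 1) = 1 − 0.24 = 0.76
~R → ~(Q ↔ 1) = min(1, 1 − 0.28 + 0.76) = min(1, 1.48) = 1.00
(P → P) → (~R → ~(Q ↔ 1)) = min(1, 1 − 1.00 + 1.00) = min(1, 1.00) = 1.00
~(Q → R) → ((P → P) → (~R → ~(Q ↔ 1))) = min(1, 1 − 0.00 + 1.00) = min(1, 2.00) = 1.00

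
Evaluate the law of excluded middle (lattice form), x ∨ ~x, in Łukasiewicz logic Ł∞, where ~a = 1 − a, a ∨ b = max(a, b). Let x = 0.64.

0.64

~x = 1 − 0.64 = 0.36
x ∨ ~x = max(0.64, 0.36) = 0.64
(The value 0.64 < 1 shows this instance is not satisfied; not a Ł∞-tautology — its value is max(a, 1−a).)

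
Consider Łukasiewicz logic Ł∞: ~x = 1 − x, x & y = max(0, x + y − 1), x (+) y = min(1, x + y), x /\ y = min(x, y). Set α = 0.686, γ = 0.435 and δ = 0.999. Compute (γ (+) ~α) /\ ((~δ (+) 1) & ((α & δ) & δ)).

0.684

~α = 1 − 0.686 = 0.314
γ (+) ~α = min(1, 0.435 + 0.314) = min(1, 0.749) = 0.749
~δ = 1 − 0.999 = 0.001
~δ (+) 1 = min(1, 0.001 + 1.000) = min(1, 1.001) = 1.000
α & δ = max(0, 0.686 + 0.999 − 1) = max(0, 0.685) = 0.685
(α & δ) & δ = max(0, 0.685 + 0.999 − 1) = max(0, 0.684) = 0.684
(~δ (+) 1) & ((α & δ) & δ) = max(0, 1.000 + 0.684 − 1) = max(0, 0.684) = 0.684
(γ (+) ~α) /\ ((~δ (+) 1) & ((α & δ) & δ)) = min(0.749, 0.684) = 0.684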